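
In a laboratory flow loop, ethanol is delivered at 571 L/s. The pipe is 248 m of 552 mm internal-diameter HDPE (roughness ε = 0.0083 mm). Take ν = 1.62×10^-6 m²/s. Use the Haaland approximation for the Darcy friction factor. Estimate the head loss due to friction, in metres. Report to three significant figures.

h_f ≈ 1.60 m

V = 4Q/(πD²) = 4·0.571/(π·0.552²) = 2.386 m/s
Re = VD/ν = 2.386·0.552/1.62×10^-6 = 8.13×10^5 → turbulent
ε/D = 0.0083/552 = 1.50×10^-5
Haaland: f = 0.01224
h_f = f(L/D)V²/(2g) = 0.01224·(248/0.552)·2.386²/(2·9.81) = 1.596 m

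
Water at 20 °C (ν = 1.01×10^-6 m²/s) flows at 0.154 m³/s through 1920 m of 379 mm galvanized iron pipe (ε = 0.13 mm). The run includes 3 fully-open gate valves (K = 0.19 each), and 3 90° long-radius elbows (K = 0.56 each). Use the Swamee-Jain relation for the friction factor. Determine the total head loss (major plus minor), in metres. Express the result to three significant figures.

V = 4Q/(πD²) = 1.365 m/s; V²/2g = 0.09497 m
Re = 5.12×10^5, ε/D = 3.43×10^-4 → f = 0.01668 (Swamee-Jain)
Major: h_f = f(L/D)·V²/2g = 0.01668·5066·0.09497 = 8.025 m
Minor: ΣK = 2.25; h_m = ΣK·V²/2g = 0.2137 m
Total H_L = 8.025 + 0.2137 = 8.239 m

H_L ≈ 8.24 m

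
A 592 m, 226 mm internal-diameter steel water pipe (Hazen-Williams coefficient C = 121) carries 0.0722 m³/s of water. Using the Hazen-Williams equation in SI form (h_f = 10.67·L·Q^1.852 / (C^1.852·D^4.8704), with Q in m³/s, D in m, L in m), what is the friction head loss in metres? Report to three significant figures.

h_f ≈ 9.44 m

h_f = 10.67·592·0.0722^1.852 / (121^1.852·0.226^4.8704) = 9.439 m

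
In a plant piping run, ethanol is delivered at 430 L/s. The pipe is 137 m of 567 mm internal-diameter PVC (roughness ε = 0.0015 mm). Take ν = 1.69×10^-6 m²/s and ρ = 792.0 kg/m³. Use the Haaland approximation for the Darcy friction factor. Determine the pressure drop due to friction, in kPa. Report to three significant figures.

V = 4Q/(πD²) = 4·0.430/(π·0.567²) = 1.703 m/s
Re = VD/ν = 1.703·0.567/1.69×10^-6 = 5.71×10^5 → turbulent
ε/D = 0.0015/567 = 2.65×10^-6
Haaland: f = 0.01279
h_f = f(L/D)V²/(2g) = 0.01279·(137/0.567)·1.703²/(2·9.81) = 0.4568 m
Δp = ρg·h_f = 792.0·9.81·0.4568 = 3.549 kPa

Δp ≈ 3.55 kPa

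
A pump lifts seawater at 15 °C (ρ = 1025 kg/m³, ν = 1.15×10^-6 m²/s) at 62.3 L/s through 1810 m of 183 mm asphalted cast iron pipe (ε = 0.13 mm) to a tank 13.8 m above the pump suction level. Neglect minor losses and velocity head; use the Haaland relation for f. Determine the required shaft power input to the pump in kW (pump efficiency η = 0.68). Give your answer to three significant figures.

V = 4Q/(πD²) = 2.369 m/s; Re = 3.77×10^5; ε/D = 7.10×10^-4; f = 0.01900
h_f = f(L/D)V²/2g = 53.73 m
Total head H = z + h_f = 13.8 + 53.73 = 67.53 m
P_hyd = ρgQH = 1025·9.81·0.0623·67.53 = 42.31 kW
P_shaft = P_hyd/η = 42.31/0.68 = 62.21 kW

P_shaft ≈ 62.2 kW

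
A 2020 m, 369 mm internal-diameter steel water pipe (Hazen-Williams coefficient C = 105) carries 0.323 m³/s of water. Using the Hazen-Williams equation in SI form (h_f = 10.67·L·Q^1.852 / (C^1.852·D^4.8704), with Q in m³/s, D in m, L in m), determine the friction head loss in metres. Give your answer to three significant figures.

h_f = 10.67·2020·0.323^1.852 / (105^1.852·0.369^4.8704) = 61.67 m

h_f ≈ 61.7 m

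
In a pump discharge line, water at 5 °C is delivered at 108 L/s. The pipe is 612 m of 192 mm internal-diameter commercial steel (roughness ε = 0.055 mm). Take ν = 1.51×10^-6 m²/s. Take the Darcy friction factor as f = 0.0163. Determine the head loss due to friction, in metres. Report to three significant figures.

h_f ≈ 36.8 m

V = 4Q/(πD²) = 4·0.108/(π·0.192²) = 3.730 m/s
h_f = f(L/D)V²/(2g) = 0.01630·(612/0.192)·3.730²/(2·9.81) = 36.85 m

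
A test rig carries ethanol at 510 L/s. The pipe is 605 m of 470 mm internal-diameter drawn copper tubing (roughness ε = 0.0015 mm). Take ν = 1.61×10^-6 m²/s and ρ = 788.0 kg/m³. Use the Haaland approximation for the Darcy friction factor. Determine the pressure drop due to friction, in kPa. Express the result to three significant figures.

V = 4Q/(πD²) = 4·0.510/(π·0.470²) = 2.940 m/s
Re = VD/ν = 2.940·0.470/1.61×10^-6 = 8.58×10^5 → turbulent
ε/D = 0.0015/470 = 3.19×10^-6
Haaland: f = 0.01194
h_f = f(L/D)V²/(2g) = 0.01194·(605/0.470)·2.940²/(2·9.81) = 6.768 m
Δp = ρg·h_f = 788.0·9.81·6.768 = 52.32 kPa

Δp ≈ 52.3 kPa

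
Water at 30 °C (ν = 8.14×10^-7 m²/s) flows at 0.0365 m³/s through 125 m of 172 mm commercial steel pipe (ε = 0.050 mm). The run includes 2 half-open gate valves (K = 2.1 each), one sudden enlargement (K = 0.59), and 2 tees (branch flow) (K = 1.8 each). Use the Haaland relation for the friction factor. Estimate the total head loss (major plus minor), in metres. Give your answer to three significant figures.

V = 4Q/(πD²) = 1.571 m/s; V²/2g = 0.1258 m
Re = 3.32×10^5, ε/D = 2.91×10^-4 → f = 0.01659 (Haaland)
Major: h_f = f(L/D)·V²/2g = 0.01659·726.7·0.1258 = 1.516 m
Minor: ΣK = 8.39; h_m = ΣK·V²/2g = 1.055 m
Total H_L = 1.516 + 1.055 = 2.571 m

H_L ≈ 2.57 m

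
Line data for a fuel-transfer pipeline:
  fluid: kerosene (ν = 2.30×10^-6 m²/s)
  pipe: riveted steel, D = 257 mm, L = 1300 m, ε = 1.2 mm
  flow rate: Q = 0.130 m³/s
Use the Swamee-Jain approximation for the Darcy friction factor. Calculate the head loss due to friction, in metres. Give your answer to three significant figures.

h_f ≈ 49.0 m

V = 4Q/(πD²) = 4·0.130/(π·0.257²) = 2.506 m/s
Re = VD/ν = 2.506·0.257/2.30×10^-6 = 2.80×10^5 → turbulent
ε/D = 1.2/257 = 0.00467
Swamee-Jain: f = 0.03025
h_f = f(L/D)V²/(2g) = 0.03025·(1300/0.257)·2.506²/(2·9.81) = 48.98 m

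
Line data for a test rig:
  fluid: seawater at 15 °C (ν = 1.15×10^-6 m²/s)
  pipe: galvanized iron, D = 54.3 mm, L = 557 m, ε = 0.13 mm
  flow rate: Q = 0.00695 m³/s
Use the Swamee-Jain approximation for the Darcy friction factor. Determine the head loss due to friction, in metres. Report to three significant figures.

V = 4Q/(πD²) = 4·0.00695/(π·0.0543²) = 3.001 m/s
Re = VD/ν = 3.001·0.0543/1.15×10^-6 = 1.42×10^5 → turbulent
ε/D = 0.13/54.3 = 0.00239
Swamee-Jain: f = 0.02588
h_f = f(L/D)V²/(2g) = 0.02588·(557/0.0543)·3.001²/(2·9.81) = 121.9 m

h_f ≈ 122 m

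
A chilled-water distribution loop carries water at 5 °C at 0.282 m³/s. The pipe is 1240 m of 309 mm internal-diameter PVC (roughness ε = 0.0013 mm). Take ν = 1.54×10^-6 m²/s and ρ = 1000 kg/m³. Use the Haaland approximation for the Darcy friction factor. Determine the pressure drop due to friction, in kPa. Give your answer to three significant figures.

Δp ≈ 347 kPa

V = 4Q/(πD²) = 4·0.282/(π·0.309²) = 3.760 m/s
Re = VD/ν = 3.760·0.309/1.54×10^-6 = 7.55×10^5 → turbulent
ε/D = 0.0013/309 = 4.21×10^-6
Haaland: f = 0.01221
h_f = f(L/D)V²/(2g) = 0.01221·(1240/0.309)·3.760²/(2·9.81) = 35.33 m
Δp = ρg·h_f = 1000·9.81·35.33 = 346.5 kPa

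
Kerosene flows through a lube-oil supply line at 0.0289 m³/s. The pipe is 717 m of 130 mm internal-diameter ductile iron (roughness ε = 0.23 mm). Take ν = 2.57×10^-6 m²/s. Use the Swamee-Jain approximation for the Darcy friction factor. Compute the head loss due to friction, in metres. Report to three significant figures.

V = 4Q/(πD²) = 4·0.0289/(π·0.130²) = 2.177 m/s
Re = VD/ν = 2.177·0.130/2.57×10^-6 = 1.10×10^5 → turbulent
ε/D = 0.23/130 = 0.00177
Swamee-Jain: f = 0.02456
h_f = f(L/D)V²/(2g) = 0.02456·(717/0.130)·2.177²/(2·9.81) = 32.73 m

h_f ≈ 32.7 m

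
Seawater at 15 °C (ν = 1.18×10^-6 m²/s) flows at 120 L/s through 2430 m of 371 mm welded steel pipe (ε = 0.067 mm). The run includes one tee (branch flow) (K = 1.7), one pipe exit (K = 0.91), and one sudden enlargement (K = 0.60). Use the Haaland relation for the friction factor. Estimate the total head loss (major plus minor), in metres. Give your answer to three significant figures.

V = 4Q/(πD²) = 1.110 m/s; V²/2g = 0.06280 m
Re = 3.49×10^5, ε/D = 1.81×10^-4 → f = 0.01564 (Haaland)
Major: h_f = f(L/D)·V²/2g = 0.01564·6550·0.06280 = 6.435 m
Minor: ΣK = 3.21; h_m = ΣK·V²/2g = 0.2016 m
Total H_L = 6.435 + 0.2016 = 6.636 m

H_L ≈ 6.64 m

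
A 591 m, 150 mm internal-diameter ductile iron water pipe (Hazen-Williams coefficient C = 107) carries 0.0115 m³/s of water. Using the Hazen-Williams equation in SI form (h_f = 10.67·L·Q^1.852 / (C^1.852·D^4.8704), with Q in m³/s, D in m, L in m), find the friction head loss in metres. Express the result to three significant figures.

h_f = 10.67·591·0.0115^1.852 / (107^1.852·0.150^4.8704) = 2.901 m

h_f ≈ 2.90 m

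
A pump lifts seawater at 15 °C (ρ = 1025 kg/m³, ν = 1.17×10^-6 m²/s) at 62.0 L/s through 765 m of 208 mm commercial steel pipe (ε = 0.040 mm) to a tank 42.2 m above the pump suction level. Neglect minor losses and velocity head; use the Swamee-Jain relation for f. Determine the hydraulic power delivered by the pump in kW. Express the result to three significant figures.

P_hyd ≈ 32.6 kW

V = 4Q/(πD²) = 1.825 m/s; Re = 3.24×10^5; ε/D = 1.92×10^-4; f = 0.01611
h_f = f(L/D)V²/2g = 10.05 m
Total head H = z + h_f = 42.2 + 10.05 = 52.25 m
P_hyd = ρgQH = 1025·9.81·0.0620·52.25 = 32.58 kW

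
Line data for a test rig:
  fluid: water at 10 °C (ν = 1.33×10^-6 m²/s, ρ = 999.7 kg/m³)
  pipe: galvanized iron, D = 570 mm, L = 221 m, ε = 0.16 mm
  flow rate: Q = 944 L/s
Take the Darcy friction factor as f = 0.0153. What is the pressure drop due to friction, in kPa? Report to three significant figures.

Δp ≈ 40.6 kPa

V = 4Q/(πD²) = 4·0.944/(π·0.570²) = 3.699 m/s
h_f = f(L/D)V²/(2g) = 0.01530·(221/0.570)·3.699²/(2·9.81) = 4.138 m
Δp = ρg·h_f = 999.7·9.81·4.138 = 40.58 kPa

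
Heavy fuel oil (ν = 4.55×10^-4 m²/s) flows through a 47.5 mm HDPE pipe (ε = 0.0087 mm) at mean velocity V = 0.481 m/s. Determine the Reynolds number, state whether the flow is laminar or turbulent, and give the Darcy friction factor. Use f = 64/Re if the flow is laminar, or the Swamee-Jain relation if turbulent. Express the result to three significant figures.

Re ≈ 50.2; laminar; f = 64/Re ≈ 1.27

Re = VD/ν = 0.4810·0.0475/4.55×10^-4 = 50.2
Re < 2300 → laminar → f = 64/Re = 1.275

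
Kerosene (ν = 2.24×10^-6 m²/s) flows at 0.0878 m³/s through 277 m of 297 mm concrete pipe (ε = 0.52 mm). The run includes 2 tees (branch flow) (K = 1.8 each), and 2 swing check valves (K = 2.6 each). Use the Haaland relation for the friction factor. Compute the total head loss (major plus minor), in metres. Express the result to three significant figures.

H_L ≈ 2.53 m

V = 4Q/(πD²) = 1.267 m/s; V²/2g = 0.08186 m
Re = 1.68×10^5, ε/D = 0.00175 → f = 0.02367 (Haaland)
Major: h_f = f(L/D)·V²/2g = 0.02367·932.7·0.08186 = 1.807 m
Minor: ΣK = 8.80; h_m = ΣK·V²/2g = 0.7204 m
Total H_L = 1.807 + 0.7204 = 2.528 m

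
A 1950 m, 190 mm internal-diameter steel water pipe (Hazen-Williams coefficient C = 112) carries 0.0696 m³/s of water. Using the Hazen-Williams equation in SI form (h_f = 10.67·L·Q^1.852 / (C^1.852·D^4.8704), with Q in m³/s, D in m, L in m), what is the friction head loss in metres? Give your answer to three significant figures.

h_f = 10.67·1950·0.0696^1.852 / (112^1.852·0.190^4.8704) = 78.04 m

h_f ≈ 78.0 m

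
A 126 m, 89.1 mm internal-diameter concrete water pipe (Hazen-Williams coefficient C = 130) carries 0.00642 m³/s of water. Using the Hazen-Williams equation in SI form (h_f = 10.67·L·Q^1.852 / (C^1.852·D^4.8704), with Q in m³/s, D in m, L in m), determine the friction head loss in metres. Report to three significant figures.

h_f = 10.67·126·0.00642^1.852 / (130^1.852·0.0891^4.8704) = 1.852 m

h_f ≈ 1.85 m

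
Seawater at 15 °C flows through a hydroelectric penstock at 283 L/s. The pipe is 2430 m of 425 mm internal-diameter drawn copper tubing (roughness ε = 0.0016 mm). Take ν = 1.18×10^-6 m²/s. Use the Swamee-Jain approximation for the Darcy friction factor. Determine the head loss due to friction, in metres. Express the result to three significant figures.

V = 4Q/(πD²) = 4·0.283/(π·0.425²) = 1.995 m/s
Re = VD/ν = 1.995·0.425/1.18×10^-6 = 7.18×10^5 → turbulent
ε/D = 0.0016/425 = 3.76×10^-6
Swamee-Jain: f = 0.01236
h_f = f(L/D)V²/(2g) = 0.01236·(2430/0.425)·1.995²/(2·9.81) = 14.33 m

h_f ≈ 14.3 m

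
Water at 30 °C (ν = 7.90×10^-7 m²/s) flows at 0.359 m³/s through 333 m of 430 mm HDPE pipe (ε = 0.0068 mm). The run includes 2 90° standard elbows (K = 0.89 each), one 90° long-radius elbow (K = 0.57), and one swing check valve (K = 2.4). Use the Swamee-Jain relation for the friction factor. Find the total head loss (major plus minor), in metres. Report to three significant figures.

V = 4Q/(πD²) = 2.472 m/s; V²/2g = 0.3115 m
Re = 1.35×10^6, ε/D = 1.58×10^-5 → f = 0.01150 (Swamee-Jain)
Major: h_f = f(L/D)·V²/2g = 0.01150·774.4·0.3115 = 2.774 m
Minor: ΣK = 4.75; h_m = ΣK·V²/2g = 1.480 m
Total H_L = 2.774 + 1.480 = 4.254 m

H_L ≈ 4.25 m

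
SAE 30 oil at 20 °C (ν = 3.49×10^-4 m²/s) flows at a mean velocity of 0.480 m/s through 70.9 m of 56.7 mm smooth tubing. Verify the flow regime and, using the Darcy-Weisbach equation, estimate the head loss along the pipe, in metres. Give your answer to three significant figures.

h_f ≈ 12.1 m

Re = VD/ν = 0.480·0.05670/3.49×10^-4 = 78.0 → laminar (Re < 2300)
f = 64/Re = 0.8207
h_f = f(L/D)V²/(2g) = 0.8207·(70.9/0.05670)·0.480²/(2·9.81) = 12.05 m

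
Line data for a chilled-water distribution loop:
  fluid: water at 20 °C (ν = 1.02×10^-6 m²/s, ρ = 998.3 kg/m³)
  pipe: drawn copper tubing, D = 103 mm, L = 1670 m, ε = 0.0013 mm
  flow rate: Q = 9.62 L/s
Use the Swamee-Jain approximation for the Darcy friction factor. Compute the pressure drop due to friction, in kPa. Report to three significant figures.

Δp ≈ 188 kPa

V = 4Q/(πD²) = 4·0.00962/(π·0.103²) = 1.155 m/s
Re = VD/ν = 1.155·0.103/1.02×10^-6 = 1.17×10^5 → turbulent
ε/D = 0.0013/103 = 1.26×10^-5
Swamee-Jain: f = 0.01739
h_f = f(L/D)V²/(2g) = 0.01739·(1670/0.103)·1.155²/(2·9.81) = 19.15 m
Δp = ρg·h_f = 998.3·9.81·19.15 = 187.6 kPa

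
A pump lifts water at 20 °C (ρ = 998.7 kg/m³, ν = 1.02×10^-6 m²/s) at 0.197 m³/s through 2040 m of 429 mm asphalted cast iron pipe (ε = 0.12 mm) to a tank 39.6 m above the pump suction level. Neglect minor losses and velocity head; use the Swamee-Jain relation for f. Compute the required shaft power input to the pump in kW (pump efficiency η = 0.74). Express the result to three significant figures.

P_shaft ≈ 122 kW

V = 4Q/(πD²) = 1.363 m/s; Re = 5.73×10^5; ε/D = 2.80×10^-4; f = 0.01606
h_f = f(L/D)V²/2g = 7.229 m
Total head H = z + h_f = 39.6 + 7.229 = 46.83 m
P_hyd = ρgQH = 998.7·9.81·0.197·46.83 = 90.38 kW
P_shaft = P_hyd/η = 90.38/0.74 = 122.1 kW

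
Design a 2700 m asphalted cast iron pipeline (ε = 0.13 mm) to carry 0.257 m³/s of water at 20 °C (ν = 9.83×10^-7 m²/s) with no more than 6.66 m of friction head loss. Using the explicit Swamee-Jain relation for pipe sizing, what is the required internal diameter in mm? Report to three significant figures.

Swamee-Jain (Type III): D = 0.66·[ε^1.25·(LQ²/(gh_f))^4.75 + ν·Q^9.4·(L/(gh_f))^5.2]^0.04
LQ²/(gh_f) = 2.730; L/(gh_f) = 41.33
Term 1 = ε^1.25·(…)^4.75 = 0.00164; Term 2 = ν·Q^9.4·(…)^5.2 = 7.08×10^-4
D = 0.66·(0.00164 + 7.08×10^-4)^0.04 = 0.5180 m = 518 mm
Check: V = 1.22 m/s, Re = 6.43×10^5, f = 0.01569, h_f = 6.20 m ≈ 6.66 m ✓

D ≈ 518 mm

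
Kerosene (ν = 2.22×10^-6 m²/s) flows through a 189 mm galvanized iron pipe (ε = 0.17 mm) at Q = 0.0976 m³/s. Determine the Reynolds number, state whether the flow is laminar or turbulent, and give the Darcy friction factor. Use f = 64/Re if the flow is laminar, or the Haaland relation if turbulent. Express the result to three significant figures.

V = 4Q/(πD²) = 3.479 m/s
Re = VD/ν = 3.479·0.189/2.22×10^-6 = 2.96×10^5
Re > 4000 → turbulent; ε/D = 8.99×10^-4
Haaland: f = 0.02010

Re ≈ 2.96×10^5; turbulent; f ≈ 0.0201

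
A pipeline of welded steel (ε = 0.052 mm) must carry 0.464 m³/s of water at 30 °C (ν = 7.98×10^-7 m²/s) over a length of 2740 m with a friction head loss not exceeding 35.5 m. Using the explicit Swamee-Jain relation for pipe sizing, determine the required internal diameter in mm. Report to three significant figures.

Swamee-Jain (Type III): D = 0.66·[ε^1.25·(LQ²/(gh_f))^4.75 + ν·Q^9.4·(L/(gh_f))^5.2]^0.04
LQ²/(gh_f) = 1.694; L/(gh_f) = 7.868
Term 1 = ε^1.25·(…)^4.75 = 5.40×10^-5; Term 2 = ν·Q^9.4·(…)^5.2 = 2.67×10^-5
D = 0.66·(5.40×10^-5 + 2.67×10^-5)^0.04 = 0.4527 m = 453 mm
Check: V = 2.88 m/s, Re = 1.64×10^6, f = 0.01327, h_f = 34.0 m ≈ 35.5 m ✓

D ≈ 453 mm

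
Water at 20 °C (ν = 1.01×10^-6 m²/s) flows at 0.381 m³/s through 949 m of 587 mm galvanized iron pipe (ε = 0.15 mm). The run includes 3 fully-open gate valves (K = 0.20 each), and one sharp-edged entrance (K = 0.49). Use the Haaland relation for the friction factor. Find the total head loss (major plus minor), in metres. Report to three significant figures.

V = 4Q/(πD²) = 1.408 m/s; V²/2g = 0.1010 m
Re = 8.18×10^5, ε/D = 2.56×10^-4 → f = 0.01532 (Haaland)
Major: h_f = f(L/D)·V²/2g = 0.01532·1617·0.1010 = 2.503 m
Minor: ΣK = 1.09; h_m = ΣK·V²/2g = 0.1101 m
Total H_L = 2.503 + 0.1101 = 2.613 m

H_L ≈ 2.61 m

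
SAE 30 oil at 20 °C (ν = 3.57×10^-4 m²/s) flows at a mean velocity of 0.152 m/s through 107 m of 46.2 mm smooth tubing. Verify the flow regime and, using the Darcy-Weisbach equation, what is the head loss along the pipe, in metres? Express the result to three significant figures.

Re = VD/ν = 0.152·0.04620/3.57×10^-4 = 19.7 → laminar (Re < 2300)
f = 64/Re = 3.254
h_f = f(L/D)V²/(2g) = 3.254·(107/0.04620)·0.152²/(2·9.81) = 8.873 m

h_f ≈ 8.87 m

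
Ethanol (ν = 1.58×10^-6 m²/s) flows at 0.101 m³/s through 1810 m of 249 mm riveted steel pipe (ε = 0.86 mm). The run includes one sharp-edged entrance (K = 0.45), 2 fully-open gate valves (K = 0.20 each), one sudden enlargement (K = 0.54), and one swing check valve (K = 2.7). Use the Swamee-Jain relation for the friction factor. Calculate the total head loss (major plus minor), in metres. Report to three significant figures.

H_L ≈ 45.1 m

V = 4Q/(πD²) = 2.074 m/s; V²/2g = 0.2193 m
Re = 3.27×10^5, ε/D = 0.00345 → f = 0.02775 (Swamee-Jain)
Major: h_f = f(L/D)·V²/2g = 0.02775·7269·0.2193 = 44.22 m
Minor: ΣK = 4.09; h_m = ΣK·V²/2g = 0.8968 m
Total H_L = 44.22 + 0.8968 = 45.12 m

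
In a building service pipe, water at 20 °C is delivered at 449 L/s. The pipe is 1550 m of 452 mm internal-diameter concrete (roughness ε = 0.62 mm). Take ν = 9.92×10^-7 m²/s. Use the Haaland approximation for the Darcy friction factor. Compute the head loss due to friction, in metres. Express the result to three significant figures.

h_f ≈ 29.4 m

V = 4Q/(πD²) = 4·0.449/(π·0.452²) = 2.798 m/s
Re = VD/ν = 2.798·0.452/9.92×10^-7 = 1.27×10^6 → turbulent
ε/D = 0.62/452 = 0.00137
Haaland: f = 0.02145
h_f = f(L/D)V²/(2g) = 0.02145·(1550/0.452)·2.798²/(2·9.81) = 29.35 m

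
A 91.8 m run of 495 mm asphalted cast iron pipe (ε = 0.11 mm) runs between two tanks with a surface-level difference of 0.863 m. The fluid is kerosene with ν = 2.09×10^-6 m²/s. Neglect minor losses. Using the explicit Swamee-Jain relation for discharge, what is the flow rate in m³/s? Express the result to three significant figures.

Swamee-Jain (Type II): Q = -0.965·√(gD⁵h_f/L)·ln[ε/(3.7D) + √(3.17ν²L/(gD³h_f))]
√(gD⁵h_f/L) = √(9.81·0.495⁵·0.863/91.8) = 0.05235
ε/(3.7D) = 6.01×10^-5; √(3.17ν²L/(gD³h_f)) = 3.52×10^-5
Q = -0.965·0.05235·ln(9.524×10^-5) = 0.4678 m³/s
Check: V = 2.43 m/s, Re = 5.76×10^5, f = 0.01554, h_f = 0.868 m ≈ 0.863 m ✓

Q ≈ 0.468 m³/s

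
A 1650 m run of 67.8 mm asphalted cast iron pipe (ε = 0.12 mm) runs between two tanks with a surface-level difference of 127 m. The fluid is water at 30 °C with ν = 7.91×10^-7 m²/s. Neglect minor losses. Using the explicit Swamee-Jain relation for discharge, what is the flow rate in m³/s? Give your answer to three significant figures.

Swamee-Jain (Type II): Q = -0.965·√(gD⁵h_f/L)·ln[ε/(3.7D) + √(3.17ν²L/(gD³h_f))]
√(gD⁵h_f/L) = √(9.81·0.0678⁵·127/1650) = 0.001040
ε/(3.7D) = 4.78×10^-4; √(3.17ν²L/(gD³h_f)) = 9.18×10^-5
Q = -0.965·0.001040·ln(5.702×10^-4) = 0.007497 m³/s
Check: V = 2.08 m/s, Re = 1.78×10^5, f = 0.02394, h_f = 128 m ≈ 127 m ✓

Q ≈ 0.00750 m³/s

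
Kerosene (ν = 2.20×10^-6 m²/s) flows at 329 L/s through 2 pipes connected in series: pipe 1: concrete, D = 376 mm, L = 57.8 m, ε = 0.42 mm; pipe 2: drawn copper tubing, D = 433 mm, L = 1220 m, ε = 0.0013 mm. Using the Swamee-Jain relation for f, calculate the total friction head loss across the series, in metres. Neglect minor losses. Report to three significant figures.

H ≈ 11.1 m

Pipe 1: V = 2.963 m/s, Re = 5.06×10^5, ε/D = 0.00112, f = 0.02084, h_1 = f(L/D)V²/2g = 1.434 m
Pipe 2: V = 2.234 m/s, Re = 4.40×10^5, ε/D = 3.00×10^-6, f = 0.01344, h_2 = f(L/D)V²/2g = 9.636 m
Series → Q common, losses add: H = Σh = 11.07 m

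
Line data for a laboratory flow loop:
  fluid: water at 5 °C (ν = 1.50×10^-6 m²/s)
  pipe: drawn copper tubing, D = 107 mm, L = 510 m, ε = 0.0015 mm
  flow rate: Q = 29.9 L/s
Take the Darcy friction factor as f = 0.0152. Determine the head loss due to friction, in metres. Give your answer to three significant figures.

h_f ≈ 40.8 m

V = 4Q/(πD²) = 4·0.0299/(π·0.107²) = 3.325 m/s
h_f = f(L/D)V²/(2g) = 0.01520·(510/0.107)·3.325²/(2·9.81) = 40.83 m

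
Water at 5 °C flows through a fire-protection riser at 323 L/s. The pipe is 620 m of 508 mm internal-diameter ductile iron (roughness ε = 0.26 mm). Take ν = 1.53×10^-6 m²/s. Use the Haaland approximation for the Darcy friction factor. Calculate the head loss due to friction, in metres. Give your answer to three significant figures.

h_f ≈ 2.78 m

V = 4Q/(πD²) = 4·0.323/(π·0.508²) = 1.594 m/s
Re = VD/ν = 1.594·0.508/1.53×10^-6 = 5.29×10^5 → turbulent
ε/D = 0.26/508 = 5.12×10^-4
Haaland: f = 0.01761
h_f = f(L/D)V²/(2g) = 0.01761·(620/0.508)·1.594²/(2·9.81) = 2.782 m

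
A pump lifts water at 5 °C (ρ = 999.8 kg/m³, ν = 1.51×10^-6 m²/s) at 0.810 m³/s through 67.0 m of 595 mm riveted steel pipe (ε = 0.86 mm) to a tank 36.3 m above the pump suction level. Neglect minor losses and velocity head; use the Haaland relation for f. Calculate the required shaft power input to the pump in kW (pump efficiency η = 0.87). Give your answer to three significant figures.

V = 4Q/(πD²) = 2.913 m/s; Re = 1.15×10^6; ε/D = 0.00145; f = 0.02174
h_f = f(L/D)V²/2g = 1.059 m
Total head H = z + h_f = 36.3 + 1.059 = 37.36 m
P_hyd = ρgQH = 999.8·9.81·0.810·37.36 = 296.8 kW
P_shaft = P_hyd/η = 296.8/0.87 = 341.1 kW

P_shaft ≈ 341 kW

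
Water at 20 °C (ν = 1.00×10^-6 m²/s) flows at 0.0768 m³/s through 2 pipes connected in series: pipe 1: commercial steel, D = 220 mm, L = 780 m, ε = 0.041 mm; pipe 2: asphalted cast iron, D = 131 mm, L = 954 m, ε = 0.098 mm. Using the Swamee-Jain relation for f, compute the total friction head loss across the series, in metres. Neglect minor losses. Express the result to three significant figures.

H ≈ 240 m

Pipe 1: V = 2.020 m/s, Re = 4.44×10^5, ε/D = 1.86×10^-4, f = 0.01555, h_1 = f(L/D)V²/2g = 11.47 m
Pipe 2: V = 5.698 m/s, Re = 7.46×10^5, ε/D = 7.48×10^-4, f = 0.01892, h_2 = f(L/D)V²/2g = 228.1 m
Series → Q common, losses add: H = Σh = 239.5 m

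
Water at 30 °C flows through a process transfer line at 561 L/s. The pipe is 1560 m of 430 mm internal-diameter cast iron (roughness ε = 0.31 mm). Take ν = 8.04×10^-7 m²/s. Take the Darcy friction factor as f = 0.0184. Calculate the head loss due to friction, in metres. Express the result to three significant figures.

h_f ≈ 50.8 m

V = 4Q/(πD²) = 4·0.561/(π·0.430²) = 3.863 m/s
h_f = f(L/D)V²/(2g) = 0.01840·(1560/0.430)·3.863²/(2·9.81) = 50.77 m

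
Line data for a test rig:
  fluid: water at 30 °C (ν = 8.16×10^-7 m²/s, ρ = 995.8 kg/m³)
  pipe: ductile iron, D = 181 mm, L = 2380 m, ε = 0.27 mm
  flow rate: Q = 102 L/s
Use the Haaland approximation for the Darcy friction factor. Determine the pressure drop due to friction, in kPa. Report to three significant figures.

V = 4Q/(πD²) = 4·0.102/(π·0.181²) = 3.964 m/s
Re = VD/ν = 3.964·0.181/8.16×10^-7 = 8.79×10^5 → turbulent
ε/D = 0.27/181 = 0.00149
Haaland: f = 0.02197
h_f = f(L/D)V²/(2g) = 0.02197·(2380/0.181)·3.964²/(2·9.81) = 231.4 m
Δp = ρg·h_f = 995.8·9.81·231.4 = 2260 kPa

Δp ≈ 2260 kPa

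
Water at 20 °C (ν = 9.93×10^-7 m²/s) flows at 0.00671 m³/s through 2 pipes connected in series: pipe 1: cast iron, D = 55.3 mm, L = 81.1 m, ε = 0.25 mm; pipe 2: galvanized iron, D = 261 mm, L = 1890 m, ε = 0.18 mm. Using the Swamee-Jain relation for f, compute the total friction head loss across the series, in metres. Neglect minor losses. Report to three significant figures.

H ≈ 17.8 m

Pipe 1: V = 2.794 m/s, Re = 1.56×10^5, ε/D = 0.00452, f = 0.03032, h_1 = f(L/D)V²/2g = 17.69 m
Pipe 2: V = 0.1254 m/s, Re = 3.30×10^4, ε/D = 6.90×10^-4, f = 0.02491, h_2 = f(L/D)V²/2g = 0.1446 m
Series → Q common, losses add: H = Σh = 17.83 m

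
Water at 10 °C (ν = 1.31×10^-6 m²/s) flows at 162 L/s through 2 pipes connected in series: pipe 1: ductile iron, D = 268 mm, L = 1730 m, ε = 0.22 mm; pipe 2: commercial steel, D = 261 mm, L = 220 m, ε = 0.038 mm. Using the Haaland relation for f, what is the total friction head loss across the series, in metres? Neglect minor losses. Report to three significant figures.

Pipe 1: V = 2.872 m/s, Re = 5.88×10^5, ε/D = 8.21×10^-4, f = 0.01928, h_1 = f(L/D)V²/2g = 52.31 m
Pipe 2: V = 3.028 m/s, Re = 6.03×10^5, ε/D = 1.46×10^-4, f = 0.01450, h_2 = f(L/D)V²/2g = 5.711 m
Series → Q common, losses add: H = Σh = 58.02 m

H ≈ 58.0 m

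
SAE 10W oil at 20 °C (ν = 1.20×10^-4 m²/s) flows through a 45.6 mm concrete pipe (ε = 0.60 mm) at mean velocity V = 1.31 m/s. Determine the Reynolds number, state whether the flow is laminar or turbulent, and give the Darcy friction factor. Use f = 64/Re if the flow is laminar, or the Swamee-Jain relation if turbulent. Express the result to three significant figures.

Re ≈ 498; laminar; f = 64/Re ≈ 0.129

Re = VD/ν = 1.310·0.0456/1.20×10^-4 = 498
Re < 2300 → laminar → f = 64/Re = 0.1286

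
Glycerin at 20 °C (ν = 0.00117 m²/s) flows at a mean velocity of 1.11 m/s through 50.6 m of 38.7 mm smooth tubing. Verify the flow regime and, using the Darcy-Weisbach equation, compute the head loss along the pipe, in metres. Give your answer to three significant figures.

Re = VD/ν = 1.11·0.03870/0.00117 = 36.7 → laminar (Re < 2300)
f = 64/Re = 1.743
h_f = f(L/D)V²/(2g) = 1.743·(50.6/0.03870)·1.11²/(2·9.81) = 143.1 m

h_f ≈ 143 m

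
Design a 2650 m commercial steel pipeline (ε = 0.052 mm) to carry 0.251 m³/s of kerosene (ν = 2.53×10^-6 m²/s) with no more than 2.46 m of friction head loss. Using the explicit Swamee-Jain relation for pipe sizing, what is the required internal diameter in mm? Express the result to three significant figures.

D ≈ 627 mm

Swamee-Jain (Type III): D = 0.66·[ε^1.25·(LQ²/(gh_f))^4.75 + ν·Q^9.4·(L/(gh_f))^5.2]^0.04
LQ²/(gh_f) = 6.918; L/(gh_f) = 109.8
Term 1 = ε^1.25·(…)^4.75 = 0.0431; Term 2 = ν·Q^9.4·(…)^5.2 = 0.235
D = 0.66·(0.0431 + 0.235)^0.04 = 0.6271 m = 627 mm
Check: V = 0.813 m/s, Re = 2.01×10^5, f = 0.01623, h_f = 2.31 m ≈ 2.46 m ✓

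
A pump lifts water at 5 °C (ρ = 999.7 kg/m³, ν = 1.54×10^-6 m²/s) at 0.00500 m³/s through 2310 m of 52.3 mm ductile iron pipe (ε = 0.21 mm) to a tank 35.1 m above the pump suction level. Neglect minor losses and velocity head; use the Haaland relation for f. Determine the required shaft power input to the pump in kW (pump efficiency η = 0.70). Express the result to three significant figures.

V = 4Q/(πD²) = 2.327 m/s; Re = 7.90×10^4; ε/D = 0.00402; f = 0.02973
h_f = f(L/D)V²/2g = 362.5 m
Total head H = z + h_f = 35.1 + 362.5 = 397.6 m
P_hyd = ρgQH = 999.7·9.81·0.00500·397.6 = 19.50 kW
P_shaft = P_hyd/η = 19.50/0.70 = 27.85 kW

P_shaft ≈ 27.9 kW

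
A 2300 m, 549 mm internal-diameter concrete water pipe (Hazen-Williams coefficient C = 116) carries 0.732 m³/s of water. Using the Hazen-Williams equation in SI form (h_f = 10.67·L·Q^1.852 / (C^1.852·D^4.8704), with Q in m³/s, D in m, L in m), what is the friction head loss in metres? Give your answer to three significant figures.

h_f = 10.67·2300·0.732^1.852 / (116^1.852·0.549^4.8704) = 38.37 m

h_f ≈ 38.4 m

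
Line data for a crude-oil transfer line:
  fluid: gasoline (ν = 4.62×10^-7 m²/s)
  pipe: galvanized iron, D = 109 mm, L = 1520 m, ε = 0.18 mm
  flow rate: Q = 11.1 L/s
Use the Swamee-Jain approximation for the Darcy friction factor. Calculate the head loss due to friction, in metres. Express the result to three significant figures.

V = 4Q/(πD²) = 4·0.0111/(π·0.109²) = 1.190 m/s
Re = VD/ν = 1.190·0.109/4.62×10^-7 = 2.81×10^5 → turbulent
ε/D = 0.18/109 = 0.00165
Swamee-Jain: f = 0.02316
h_f = f(L/D)V²/(2g) = 0.02316·(1520/0.109)·1.190²/(2·9.81) = 23.29 m

h_f ≈ 23.3 m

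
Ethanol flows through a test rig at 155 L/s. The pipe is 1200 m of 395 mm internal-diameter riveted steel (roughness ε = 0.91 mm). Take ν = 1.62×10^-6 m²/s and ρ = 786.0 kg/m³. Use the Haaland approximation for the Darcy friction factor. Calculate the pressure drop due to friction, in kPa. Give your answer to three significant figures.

V = 4Q/(πD²) = 4·0.155/(π·0.395²) = 1.265 m/s
Re = VD/ν = 1.265·0.395/1.62×10^-6 = 3.08×10^5 → turbulent
ε/D = 0.91/395 = 0.00230
Haaland: f = 0.02484
h_f = f(L/D)V²/(2g) = 0.02484·(1200/0.395)·1.265²/(2·9.81) = 6.155 m
Δp = ρg·h_f = 786.0·9.81·6.155 = 47.46 kPa

Δp ≈ 47.5 kPa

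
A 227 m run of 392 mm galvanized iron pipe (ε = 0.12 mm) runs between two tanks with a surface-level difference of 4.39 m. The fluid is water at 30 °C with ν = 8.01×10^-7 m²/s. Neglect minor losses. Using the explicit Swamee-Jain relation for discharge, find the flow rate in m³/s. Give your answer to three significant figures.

Swamee-Jain (Type II): Q = -0.965·√(gD⁵h_f/L)·ln[ε/(3.7D) + √(3.17ν²L/(gD³h_f))]
√(gD⁵h_f/L) = √(9.81·0.392⁵·4.39/227) = 0.04191
ε/(3.7D) = 8.27×10^-5; √(3.17ν²L/(gD³h_f)) = 1.33×10^-5
Q = -0.965·0.04191·ln(9.608×10^-5) = 0.3741 m³/s
Check: V = 3.10 m/s, Re = 1.52×10^6, f = 0.01557, h_f = 4.42 m ≈ 4.39 m ✓

Q ≈ 0.374 m³/s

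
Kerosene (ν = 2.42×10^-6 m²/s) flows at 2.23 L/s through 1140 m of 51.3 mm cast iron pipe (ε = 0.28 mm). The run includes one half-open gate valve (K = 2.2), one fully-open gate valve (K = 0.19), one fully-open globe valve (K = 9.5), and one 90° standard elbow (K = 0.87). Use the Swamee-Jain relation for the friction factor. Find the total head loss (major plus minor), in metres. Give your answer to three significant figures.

H_L ≈ 47.1 m

V = 4Q/(πD²) = 1.079 m/s; V²/2g = 0.05933 m
Re = 2.29×10^4, ε/D = 0.00546 → f = 0.03519 (Swamee-Jain)
Major: h_f = f(L/D)·V²/2g = 0.03519·22222·0.05933 = 46.39 m
Minor: ΣK = 12.8; h_m = ΣK·V²/2g = 0.7570 m
Total H_L = 46.39 + 0.7570 = 47.15 m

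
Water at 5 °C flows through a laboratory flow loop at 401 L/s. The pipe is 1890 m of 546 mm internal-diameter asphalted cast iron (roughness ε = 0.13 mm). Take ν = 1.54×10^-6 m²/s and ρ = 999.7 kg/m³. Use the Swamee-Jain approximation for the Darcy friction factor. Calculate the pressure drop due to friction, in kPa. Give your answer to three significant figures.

V = 4Q/(πD²) = 4·0.401/(π·0.546²) = 1.713 m/s
Re = VD/ν = 1.713·0.546/1.54×10^-6 = 6.07×10^5 → turbulent
ε/D = 0.13/546 = 2.38×10^-4
Swamee-Jain: f = 0.01563
h_f = f(L/D)V²/(2g) = 0.01563·(1890/0.546)·1.713²/(2·9.81) = 8.089 m
Δp = ρg·h_f = 999.7·9.81·8.089 = 79.33 kPa

Δp ≈ 79.3 kPa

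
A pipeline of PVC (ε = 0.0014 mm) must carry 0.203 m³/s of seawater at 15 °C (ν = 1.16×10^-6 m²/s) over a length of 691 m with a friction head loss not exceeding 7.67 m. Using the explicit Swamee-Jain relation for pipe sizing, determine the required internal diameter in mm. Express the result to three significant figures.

D ≈ 333 mm

Swamee-Jain (Type III): D = 0.66·[ε^1.25·(LQ²/(gh_f))^4.75 + ν·Q^9.4·(L/(gh_f))^5.2]^0.04
LQ²/(gh_f) = 0.3784; L/(gh_f) = 9.184
Term 1 = ε^1.25·(…)^4.75 = 4.77×10^-10; Term 2 = ν·Q^9.4·(…)^5.2 = 3.65×10^-8
D = 0.66·(4.77×10^-10 + 3.65×10^-8)^0.04 = 0.3329 m = 333 mm
Check: V = 2.33 m/s, Re = 6.69×10^5, f = 0.01252, h_f = 7.21 m ≈ 7.67 m ✓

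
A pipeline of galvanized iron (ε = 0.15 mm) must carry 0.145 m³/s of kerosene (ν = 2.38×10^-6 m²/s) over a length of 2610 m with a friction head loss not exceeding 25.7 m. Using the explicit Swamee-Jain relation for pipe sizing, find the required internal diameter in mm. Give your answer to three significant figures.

Swamee-Jain (Type III): D = 0.66·[ε^1.25·(LQ²/(gh_f))^4.75 + ν·Q^9.4·(L/(gh_f))^5.2]^0.04
LQ²/(gh_f) = 0.2177; L/(gh_f) = 10.35
Term 1 = ε^1.25·(…)^4.75 = 1.19×10^-8; Term 2 = ν·Q^9.4·(…)^5.2 = 5.91×10^-9
D = 0.66·(1.19×10^-8 + 5.91×10^-9)^0.04 = 0.3233 m = 323 mm
Check: V = 1.77 m/s, Re = 2.40×10^5, f = 0.01844, h_f = 23.7 m ≈ 25.7 m ✓

D ≈ 323 mm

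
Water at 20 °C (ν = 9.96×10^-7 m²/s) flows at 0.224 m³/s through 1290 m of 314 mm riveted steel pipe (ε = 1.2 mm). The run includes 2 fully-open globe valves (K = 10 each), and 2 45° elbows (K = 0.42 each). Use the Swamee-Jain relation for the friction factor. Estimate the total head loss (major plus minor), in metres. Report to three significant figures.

H_L ≈ 58.4 m

V = 4Q/(πD²) = 2.893 m/s; V²/2g = 0.4265 m
Re = 9.12×10^5, ε/D = 0.00382 → f = 0.02823 (Swamee-Jain)
Major: h_f = f(L/D)·V²/2g = 0.02823·4108·0.4265 = 49.47 m
Minor: ΣK = 20.8; h_m = ΣK·V²/2g = 8.888 m
Total H_L = 49.47 + 8.888 = 58.36 m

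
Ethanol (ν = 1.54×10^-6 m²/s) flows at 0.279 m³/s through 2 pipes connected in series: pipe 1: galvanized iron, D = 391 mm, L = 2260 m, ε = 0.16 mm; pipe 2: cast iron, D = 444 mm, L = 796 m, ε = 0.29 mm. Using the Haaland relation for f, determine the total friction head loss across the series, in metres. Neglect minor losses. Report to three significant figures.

Pipe 1: V = 2.324 m/s, Re = 5.90×10^5, ε/D = 4.09×10^-4, f = 0.01684, h_1 = f(L/D)V²/2g = 26.78 m
Pipe 2: V = 1.802 m/s, Re = 5.20×10^5, ε/D = 6.53×10^-4, f = 0.01846, h_2 = f(L/D)V²/2g = 5.478 m
Series → Q common, losses add: H = Σh = 32.26 m

H ≈ 32.3 m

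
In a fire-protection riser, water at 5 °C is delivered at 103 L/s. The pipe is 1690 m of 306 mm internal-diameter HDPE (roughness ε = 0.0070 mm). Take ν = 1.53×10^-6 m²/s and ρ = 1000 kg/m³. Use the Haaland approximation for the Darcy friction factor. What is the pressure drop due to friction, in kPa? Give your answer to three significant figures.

V = 4Q/(πD²) = 4·0.103/(π·0.306²) = 1.401 m/s
Re = VD/ν = 1.401·0.306/1.53×10^-6 = 2.80×10^5 → turbulent
ε/D = 0.0070/306 = 2.29×10^-5
Haaland: f = 0.01471
h_f = f(L/D)V²/(2g) = 0.01471·(1690/0.306)·1.401²/(2·9.81) = 8.124 m
Δp = ρg·h_f = 1000·9.81·8.124 = 79.69 kPa

Δp ≈ 79.7 kPa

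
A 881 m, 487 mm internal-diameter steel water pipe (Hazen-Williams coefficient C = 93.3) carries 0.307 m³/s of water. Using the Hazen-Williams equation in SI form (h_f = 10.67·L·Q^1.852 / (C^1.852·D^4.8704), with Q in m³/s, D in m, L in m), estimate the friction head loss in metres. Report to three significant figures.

h_f = 10.67·881·0.307^1.852 / (93.3^1.852·0.487^4.8704) = 7.888 m

h_f ≈ 7.89 m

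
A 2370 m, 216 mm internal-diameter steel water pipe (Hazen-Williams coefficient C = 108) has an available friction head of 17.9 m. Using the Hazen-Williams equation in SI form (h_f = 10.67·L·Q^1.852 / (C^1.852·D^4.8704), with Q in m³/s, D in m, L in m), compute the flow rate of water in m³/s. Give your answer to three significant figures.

Q ≈ 0.0382 m³/s

Rearranging: Q = [h_f·C^1.852·D^4.8704 / (10.67·L)]^(1/1.852)
Q = [17.9·108^1.852·0.216^4.8704 / (10.67·2370)]^0.540 = 0.03822 m³/s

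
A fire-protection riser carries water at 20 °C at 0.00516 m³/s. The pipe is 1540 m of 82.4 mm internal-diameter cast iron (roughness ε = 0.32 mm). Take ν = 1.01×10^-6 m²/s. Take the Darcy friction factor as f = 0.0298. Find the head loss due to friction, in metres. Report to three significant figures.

h_f ≈ 26.6 m

V = 4Q/(πD²) = 4·0.00516/(π·0.0824²) = 0.9676 m/s
h_f = f(L/D)V²/(2g) = 0.02980·(1540/0.0824)·0.9676²/(2·9.81) = 26.58 m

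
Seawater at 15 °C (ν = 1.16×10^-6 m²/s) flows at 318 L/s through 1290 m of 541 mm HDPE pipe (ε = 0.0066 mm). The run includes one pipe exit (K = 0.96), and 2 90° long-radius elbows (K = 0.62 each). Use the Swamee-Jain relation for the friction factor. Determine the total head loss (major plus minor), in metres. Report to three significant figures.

H_L ≈ 3.18 m

V = 4Q/(πD²) = 1.383 m/s; V²/2g = 0.09754 m
Re = 6.45×10^5, ε/D = 1.22×10^-5 → f = 0.01274 (Swamee-Jain)
Major: h_f = f(L/D)·V²/2g = 0.01274·2384·0.09754 = 2.964 m
Minor: ΣK = 2.20; h_m = ΣK·V²/2g = 0.2146 m
Total H_L = 2.964 + 0.2146 = 3.178 m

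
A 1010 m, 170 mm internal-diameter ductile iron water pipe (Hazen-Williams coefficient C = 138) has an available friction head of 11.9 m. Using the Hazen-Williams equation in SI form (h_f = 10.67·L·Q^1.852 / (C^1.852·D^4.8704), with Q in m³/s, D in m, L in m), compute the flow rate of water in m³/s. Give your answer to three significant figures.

Q ≈ 0.0331 m³/s

Rearranging: Q = [h_f·C^1.852·D^4.8704 / (10.67·L)]^(1/1.852)
Q = [11.9·138^1.852·0.170^4.8704 / (10.67·1010)]^0.540 = 0.03307 m³/s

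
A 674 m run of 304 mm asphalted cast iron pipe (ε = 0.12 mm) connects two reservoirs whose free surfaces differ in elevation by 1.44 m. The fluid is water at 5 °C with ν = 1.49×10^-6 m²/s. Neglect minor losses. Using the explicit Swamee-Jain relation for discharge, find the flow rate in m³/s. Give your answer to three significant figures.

Q ≈ 0.0601 m³/s

Swamee-Jain (Type II): Q = -0.965·√(gD⁵h_f/L)·ln[ε/(3.7D) + √(3.17ν²L/(gD³h_f))]
√(gD⁵h_f/L) = √(9.81·0.304⁵·1.44/674) = 0.007377
ε/(3.7D) = 1.07×10^-4; √(3.17ν²L/(gD³h_f)) = 1.09×10^-4
Q = -0.965·0.007377·ln(2.160×10^-4) = 0.06008 m³/s
Check: V = 0.828 m/s, Re = 1.69×10^5, f = 0.01869, h_f = 1.45 m ≈ 1.44 m ✓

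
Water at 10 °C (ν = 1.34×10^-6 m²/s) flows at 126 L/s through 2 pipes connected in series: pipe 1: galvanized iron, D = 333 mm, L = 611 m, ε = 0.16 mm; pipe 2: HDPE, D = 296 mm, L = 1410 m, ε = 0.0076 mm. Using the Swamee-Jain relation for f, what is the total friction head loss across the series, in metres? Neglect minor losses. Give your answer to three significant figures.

Pipe 1: V = 1.447 m/s, Re = 3.60×10^5, ε/D = 4.80×10^-4, f = 0.01799, h_1 = f(L/D)V²/2g = 3.522 m
Pipe 2: V = 1.831 m/s, Re = 4.04×10^5, ε/D = 2.57×10^-5, f = 0.01396, h_2 = f(L/D)V²/2g = 11.36 m
Series → Q common, losses add: H = Σh = 14.88 m

H ≈ 14.9 m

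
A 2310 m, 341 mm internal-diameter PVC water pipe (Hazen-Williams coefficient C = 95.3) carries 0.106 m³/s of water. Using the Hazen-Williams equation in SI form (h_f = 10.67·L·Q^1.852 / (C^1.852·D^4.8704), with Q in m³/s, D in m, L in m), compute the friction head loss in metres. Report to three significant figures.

h_f ≈ 15.7 m

h_f = 10.67·2310·0.106^1.852 / (95.3^1.852·0.341^4.8704) = 15.74 m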